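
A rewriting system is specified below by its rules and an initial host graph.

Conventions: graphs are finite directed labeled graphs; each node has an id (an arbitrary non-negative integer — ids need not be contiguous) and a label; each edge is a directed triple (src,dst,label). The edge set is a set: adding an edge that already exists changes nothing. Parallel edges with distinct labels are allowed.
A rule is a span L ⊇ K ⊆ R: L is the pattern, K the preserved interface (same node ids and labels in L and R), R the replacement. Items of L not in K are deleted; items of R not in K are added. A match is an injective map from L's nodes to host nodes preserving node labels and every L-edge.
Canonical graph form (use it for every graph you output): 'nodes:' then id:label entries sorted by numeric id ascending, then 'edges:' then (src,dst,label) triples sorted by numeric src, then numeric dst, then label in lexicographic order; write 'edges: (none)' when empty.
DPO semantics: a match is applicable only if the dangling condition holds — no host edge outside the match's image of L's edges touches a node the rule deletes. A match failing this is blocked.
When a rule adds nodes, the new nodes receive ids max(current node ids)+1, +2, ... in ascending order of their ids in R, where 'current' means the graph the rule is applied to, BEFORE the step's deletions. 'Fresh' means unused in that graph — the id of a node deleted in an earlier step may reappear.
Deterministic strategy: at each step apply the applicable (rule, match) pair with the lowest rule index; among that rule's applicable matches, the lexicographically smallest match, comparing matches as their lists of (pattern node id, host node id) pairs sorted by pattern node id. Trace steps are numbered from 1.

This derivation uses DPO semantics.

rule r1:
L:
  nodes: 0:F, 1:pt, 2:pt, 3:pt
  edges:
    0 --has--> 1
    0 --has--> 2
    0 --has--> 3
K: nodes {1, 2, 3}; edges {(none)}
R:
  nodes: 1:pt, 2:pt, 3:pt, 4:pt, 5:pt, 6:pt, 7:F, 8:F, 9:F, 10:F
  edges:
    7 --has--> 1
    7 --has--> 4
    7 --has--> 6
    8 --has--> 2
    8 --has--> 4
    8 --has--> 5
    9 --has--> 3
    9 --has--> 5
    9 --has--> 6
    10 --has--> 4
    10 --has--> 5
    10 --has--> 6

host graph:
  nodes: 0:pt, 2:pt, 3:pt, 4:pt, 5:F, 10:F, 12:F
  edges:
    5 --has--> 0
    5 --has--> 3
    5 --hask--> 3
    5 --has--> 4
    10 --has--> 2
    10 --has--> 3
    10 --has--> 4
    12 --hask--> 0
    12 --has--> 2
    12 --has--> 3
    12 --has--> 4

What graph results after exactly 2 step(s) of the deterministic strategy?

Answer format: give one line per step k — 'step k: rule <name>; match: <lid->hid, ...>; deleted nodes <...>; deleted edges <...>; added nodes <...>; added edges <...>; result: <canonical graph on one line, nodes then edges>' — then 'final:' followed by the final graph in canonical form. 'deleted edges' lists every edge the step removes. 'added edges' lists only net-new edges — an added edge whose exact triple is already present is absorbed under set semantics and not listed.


step 1: rule r1; match: 0->10, 1->2, 2->3, 3->4; deleted nodes 10; deleted edges (10,2,has); (10,3,has); (10,4,has); added nodes 13, 14, 15, 16, 17, 18, 19; added edges (16,2,has); (16,13,has); (16,15,has); (17,3,has); (17,13,has); (17,14,has); (18,4,has); (18,14,has); (18,15,has); (19,13,has); (19,14,has); (19,15,has); result: nodes: 0:pt, 2:pt, 3:pt, 4:pt, 5:F, 12:F, 13:pt, 14:pt, 15:pt, 16:F, 17:F, 18:F, 19:F edges: (5,0,has); (5,3,has); (5,3,hask); (5,4,has); (12,0,hask); (12,2,has); (12,3,has); (12,4,has); (16,2,has); (16,13,has); (16,15,has); (17,3,has); (17,13,has); (17,14,has); (18,4,has); (18,14,has); (18,15,has); (19,13,has); (19,14,has); (19,15,has)
step 2: rule r1; match: 0->16, 1->2, 2->13, 3->15; deleted nodes 16; deleted edges (16,2,has); (16,13,has); (16,15,has); added nodes 20, 21, 22, 23, 24, 25, 26; added edges (23,2,has); (23,20,has); (23,22,has); (24,13,has); (24,20,has); (24,21,has); (25,15,has); (25,21,has); (25,22,has); (26,20,has); (26,21,has); (26,22,has); result: nodes: 0:pt, 2:pt, 3:pt, 4:pt, 5:F, 12:F, 13:pt, 14:pt, 15:pt, 17:F, 18:F, 19:F, 20:pt, 21:pt, 22:pt, 23:F, 24:F, 25:F, 26:F edges: (5,0,has); (5,3,has); (5,3,hask); (5,4,has); (12,0,hask); (12,2,has); (12,3,has); (12,4,has); (17,3,has); (17,13,has); (17,14,has); (18,4,has); (18,14,has); (18,15,has); (19,13,has); (19,14,has); (19,15,has); (23,2,has); (23,20,has); (23,22,has); (24,13,has); (24,20,has); (24,21,has); (25,15,has); (25,21,has); (25,22,has); (26,20,has); (26,21,has); (26,22,has)
final:
nodes: 0:pt, 2:pt, 3:pt, 4:pt, 5:F, 12:F, 13:pt, 14:pt, 15:pt, 17:F, 18:F, 19:F, 20:pt, 21:pt, 22:pt, 23:F, 24:F, 25:F, 26:F
edges: (5,0,has); (5,3,has); (5,3,hask); (5,4,has); (12,0,hask); (12,2,has); (12,3,has); (12,4,has); (17,3,has); (17,13,has); (17,14,has); (18,4,has); (18,14,has); (18,15,has); (19,13,has); (19,14,has); (19,15,has); (23,2,has); (23,20,has); (23,22,has); (24,13,has); (24,20,has); (24,21,has); (25,15,has); (25,21,has); (25,22,has); (26,20,has); (26,21,has); (26,22,has)


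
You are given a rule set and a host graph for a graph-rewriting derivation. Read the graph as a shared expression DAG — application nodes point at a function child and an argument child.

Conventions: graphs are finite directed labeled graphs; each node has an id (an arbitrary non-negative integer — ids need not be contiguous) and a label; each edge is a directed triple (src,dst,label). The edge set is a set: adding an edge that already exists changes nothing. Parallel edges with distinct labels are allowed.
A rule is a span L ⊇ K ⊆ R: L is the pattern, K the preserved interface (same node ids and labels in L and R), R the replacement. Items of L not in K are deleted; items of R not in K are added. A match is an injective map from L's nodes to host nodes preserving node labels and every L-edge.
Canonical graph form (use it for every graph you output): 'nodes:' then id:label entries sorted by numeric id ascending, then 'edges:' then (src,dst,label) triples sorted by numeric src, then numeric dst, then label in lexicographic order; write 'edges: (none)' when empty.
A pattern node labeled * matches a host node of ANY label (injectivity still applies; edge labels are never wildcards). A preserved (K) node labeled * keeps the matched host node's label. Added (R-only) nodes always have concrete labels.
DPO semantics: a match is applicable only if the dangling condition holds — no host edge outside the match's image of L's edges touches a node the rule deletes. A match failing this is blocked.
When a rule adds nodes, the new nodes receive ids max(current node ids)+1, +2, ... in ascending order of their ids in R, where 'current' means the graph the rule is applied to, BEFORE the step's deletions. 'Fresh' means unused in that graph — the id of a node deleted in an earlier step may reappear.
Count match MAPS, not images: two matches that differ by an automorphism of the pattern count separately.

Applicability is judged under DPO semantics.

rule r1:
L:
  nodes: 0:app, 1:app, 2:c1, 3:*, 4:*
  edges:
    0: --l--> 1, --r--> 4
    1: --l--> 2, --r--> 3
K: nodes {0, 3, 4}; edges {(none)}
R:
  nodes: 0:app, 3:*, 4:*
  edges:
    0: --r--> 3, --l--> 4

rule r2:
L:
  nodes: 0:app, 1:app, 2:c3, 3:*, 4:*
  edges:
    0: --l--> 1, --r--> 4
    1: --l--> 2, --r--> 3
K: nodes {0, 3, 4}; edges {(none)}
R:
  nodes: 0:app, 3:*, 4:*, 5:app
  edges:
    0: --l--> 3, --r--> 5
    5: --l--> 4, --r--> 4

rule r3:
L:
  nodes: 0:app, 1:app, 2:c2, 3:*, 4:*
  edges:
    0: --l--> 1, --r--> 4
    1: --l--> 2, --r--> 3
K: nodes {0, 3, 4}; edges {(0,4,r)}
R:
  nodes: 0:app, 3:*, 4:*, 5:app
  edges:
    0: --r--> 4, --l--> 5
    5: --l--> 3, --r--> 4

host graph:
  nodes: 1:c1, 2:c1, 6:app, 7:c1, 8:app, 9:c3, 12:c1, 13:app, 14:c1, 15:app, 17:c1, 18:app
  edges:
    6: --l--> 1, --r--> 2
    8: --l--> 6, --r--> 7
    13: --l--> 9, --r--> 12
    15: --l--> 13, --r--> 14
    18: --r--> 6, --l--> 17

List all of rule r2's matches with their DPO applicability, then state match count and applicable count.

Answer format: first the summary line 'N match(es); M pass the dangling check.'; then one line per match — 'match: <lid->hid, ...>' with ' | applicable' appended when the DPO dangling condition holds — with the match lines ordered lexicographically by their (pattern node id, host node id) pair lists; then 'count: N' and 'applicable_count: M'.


1 match(es); 1 pass the dangling check.
match: 0->15, 1->13, 2->9, 3->12, 4->14 | applicable
count: 1
applicable_count: 1


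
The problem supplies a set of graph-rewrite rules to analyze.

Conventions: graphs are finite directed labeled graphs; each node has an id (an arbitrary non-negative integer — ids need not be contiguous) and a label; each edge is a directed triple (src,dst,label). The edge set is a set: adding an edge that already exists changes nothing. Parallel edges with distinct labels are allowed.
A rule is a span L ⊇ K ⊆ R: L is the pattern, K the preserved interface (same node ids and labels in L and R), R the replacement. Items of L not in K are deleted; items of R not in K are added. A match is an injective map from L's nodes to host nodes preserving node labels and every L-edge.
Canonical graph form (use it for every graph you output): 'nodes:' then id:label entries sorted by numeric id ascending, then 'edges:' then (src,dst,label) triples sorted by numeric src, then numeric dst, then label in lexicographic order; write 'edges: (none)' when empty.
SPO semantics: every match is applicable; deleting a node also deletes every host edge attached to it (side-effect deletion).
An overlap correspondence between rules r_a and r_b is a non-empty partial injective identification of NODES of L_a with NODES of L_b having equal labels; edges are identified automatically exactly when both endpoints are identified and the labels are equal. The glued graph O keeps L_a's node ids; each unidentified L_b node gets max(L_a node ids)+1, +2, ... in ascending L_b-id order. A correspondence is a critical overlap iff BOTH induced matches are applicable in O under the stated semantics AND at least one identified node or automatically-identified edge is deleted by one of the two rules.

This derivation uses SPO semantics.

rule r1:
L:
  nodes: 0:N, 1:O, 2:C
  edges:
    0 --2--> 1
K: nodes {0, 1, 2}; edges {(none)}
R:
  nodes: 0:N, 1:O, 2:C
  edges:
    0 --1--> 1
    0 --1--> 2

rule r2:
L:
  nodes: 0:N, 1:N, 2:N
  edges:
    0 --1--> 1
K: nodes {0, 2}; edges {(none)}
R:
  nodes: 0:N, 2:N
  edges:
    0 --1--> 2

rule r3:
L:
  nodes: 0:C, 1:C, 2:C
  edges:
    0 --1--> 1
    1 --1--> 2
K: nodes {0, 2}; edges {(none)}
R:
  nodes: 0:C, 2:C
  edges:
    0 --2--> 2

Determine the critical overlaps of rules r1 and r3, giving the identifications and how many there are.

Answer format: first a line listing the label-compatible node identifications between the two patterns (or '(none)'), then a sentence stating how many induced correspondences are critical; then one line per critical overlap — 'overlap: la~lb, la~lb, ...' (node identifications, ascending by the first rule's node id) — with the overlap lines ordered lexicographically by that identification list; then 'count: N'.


label-compatible node identifications between L(r1) and L(r3): 2~0, 2~1, 2~2
1 of the induced correspondences is a critical overlap of r1 and r3.
overlap: 2~1
count: 1


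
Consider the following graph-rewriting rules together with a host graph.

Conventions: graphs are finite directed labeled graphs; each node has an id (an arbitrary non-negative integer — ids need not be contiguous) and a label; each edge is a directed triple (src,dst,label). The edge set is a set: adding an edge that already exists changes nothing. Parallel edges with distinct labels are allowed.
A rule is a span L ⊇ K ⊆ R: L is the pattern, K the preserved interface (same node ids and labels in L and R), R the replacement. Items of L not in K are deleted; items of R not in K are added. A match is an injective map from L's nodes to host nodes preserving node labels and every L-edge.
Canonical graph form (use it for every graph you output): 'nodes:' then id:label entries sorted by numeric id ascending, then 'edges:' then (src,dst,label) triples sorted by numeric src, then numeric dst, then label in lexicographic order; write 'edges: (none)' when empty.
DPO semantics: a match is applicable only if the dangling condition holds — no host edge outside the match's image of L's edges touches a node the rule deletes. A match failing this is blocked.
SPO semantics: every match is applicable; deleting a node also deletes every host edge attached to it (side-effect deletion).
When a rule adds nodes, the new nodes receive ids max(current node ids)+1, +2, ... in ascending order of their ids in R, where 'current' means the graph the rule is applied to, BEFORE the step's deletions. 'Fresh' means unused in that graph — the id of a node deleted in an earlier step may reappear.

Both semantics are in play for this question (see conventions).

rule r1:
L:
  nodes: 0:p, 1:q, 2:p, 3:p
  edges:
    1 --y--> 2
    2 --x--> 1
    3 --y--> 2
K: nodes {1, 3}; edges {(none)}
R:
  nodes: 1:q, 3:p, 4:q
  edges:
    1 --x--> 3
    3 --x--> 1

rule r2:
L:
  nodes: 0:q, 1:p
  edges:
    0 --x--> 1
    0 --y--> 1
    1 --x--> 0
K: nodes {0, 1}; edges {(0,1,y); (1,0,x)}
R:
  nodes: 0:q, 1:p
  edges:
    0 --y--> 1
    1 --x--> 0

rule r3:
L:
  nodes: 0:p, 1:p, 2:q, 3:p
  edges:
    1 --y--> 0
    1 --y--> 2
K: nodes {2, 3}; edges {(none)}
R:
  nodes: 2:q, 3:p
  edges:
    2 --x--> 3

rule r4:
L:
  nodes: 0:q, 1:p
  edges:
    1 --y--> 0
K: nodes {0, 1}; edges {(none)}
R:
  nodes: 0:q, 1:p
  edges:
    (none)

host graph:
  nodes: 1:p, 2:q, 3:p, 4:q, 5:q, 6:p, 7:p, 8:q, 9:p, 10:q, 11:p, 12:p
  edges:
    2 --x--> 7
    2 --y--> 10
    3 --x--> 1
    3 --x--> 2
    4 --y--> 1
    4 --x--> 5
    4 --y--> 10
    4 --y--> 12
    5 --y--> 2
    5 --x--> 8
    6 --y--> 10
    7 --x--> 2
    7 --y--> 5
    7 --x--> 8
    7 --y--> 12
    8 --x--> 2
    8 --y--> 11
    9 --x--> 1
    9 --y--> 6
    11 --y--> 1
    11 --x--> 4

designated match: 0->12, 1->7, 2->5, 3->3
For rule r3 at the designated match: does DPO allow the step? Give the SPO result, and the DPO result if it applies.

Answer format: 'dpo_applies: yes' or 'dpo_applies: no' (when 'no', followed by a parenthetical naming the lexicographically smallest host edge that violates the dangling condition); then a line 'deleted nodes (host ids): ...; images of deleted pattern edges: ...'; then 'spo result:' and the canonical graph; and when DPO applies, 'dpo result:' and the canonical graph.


dpo_applies: no
(the rule deletes node 7, which keeps host edge (2,7,x) outside the match image — the dangling condition fails, DPO blocks; SPO proceeds and side-deletes such edges)
deleted nodes (host ids): 7, 12; images of deleted pattern edges: (7,5,y); (7,12,y)
spo result:
nodes: 1:p, 2:q, 3:p, 4:q, 5:q, 6:p, 8:q, 9:p, 10:q, 11:p
edges: (2,10,y); (3,1,x); (3,2,x); (4,1,y); (4,5,x); (4,10,y); (5,2,y); (5,3,x); (5,8,x); (6,10,y); (8,2,x); (8,11,y); (9,1,x); (9,6,y); (11,1,y); (11,4,x)


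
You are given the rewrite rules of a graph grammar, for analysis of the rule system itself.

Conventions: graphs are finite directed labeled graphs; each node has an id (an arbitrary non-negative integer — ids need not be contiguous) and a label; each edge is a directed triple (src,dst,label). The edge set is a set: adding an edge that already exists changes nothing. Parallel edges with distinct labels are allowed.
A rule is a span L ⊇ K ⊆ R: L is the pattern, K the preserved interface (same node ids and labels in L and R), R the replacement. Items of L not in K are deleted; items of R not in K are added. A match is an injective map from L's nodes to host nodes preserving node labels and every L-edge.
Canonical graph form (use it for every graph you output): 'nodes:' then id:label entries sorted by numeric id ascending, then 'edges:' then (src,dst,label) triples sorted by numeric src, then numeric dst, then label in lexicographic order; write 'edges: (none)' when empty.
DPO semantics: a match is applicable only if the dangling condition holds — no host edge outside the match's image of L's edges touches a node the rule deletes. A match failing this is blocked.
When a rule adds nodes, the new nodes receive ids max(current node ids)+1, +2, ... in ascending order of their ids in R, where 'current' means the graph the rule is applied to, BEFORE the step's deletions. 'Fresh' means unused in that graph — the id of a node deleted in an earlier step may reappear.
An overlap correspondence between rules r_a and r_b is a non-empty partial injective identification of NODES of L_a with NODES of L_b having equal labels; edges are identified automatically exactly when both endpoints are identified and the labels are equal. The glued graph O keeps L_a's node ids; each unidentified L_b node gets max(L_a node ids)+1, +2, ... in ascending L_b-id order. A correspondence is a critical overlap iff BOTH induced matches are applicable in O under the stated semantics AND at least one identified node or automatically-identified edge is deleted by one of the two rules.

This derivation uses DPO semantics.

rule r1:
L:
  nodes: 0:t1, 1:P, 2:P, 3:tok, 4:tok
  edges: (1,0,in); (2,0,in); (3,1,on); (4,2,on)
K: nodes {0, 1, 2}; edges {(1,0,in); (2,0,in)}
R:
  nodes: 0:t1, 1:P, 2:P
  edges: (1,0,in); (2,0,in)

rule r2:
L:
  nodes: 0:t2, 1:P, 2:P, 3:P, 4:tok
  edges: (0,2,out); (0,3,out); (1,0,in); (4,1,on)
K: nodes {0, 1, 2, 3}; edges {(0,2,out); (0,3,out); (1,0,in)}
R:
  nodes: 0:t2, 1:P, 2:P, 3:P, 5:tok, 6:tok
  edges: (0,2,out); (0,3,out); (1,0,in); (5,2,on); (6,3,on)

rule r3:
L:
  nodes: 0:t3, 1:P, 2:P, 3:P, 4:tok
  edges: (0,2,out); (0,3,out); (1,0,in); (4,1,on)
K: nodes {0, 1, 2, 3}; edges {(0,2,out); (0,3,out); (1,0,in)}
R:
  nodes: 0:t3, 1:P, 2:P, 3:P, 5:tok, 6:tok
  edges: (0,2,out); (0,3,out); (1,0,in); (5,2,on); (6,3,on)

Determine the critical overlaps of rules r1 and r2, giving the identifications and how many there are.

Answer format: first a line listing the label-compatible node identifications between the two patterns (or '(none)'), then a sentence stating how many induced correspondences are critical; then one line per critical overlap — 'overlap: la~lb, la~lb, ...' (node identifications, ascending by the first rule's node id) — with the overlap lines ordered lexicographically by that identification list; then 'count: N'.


label-compatible node identifications between L(r1) and L(r2): 1~1, 1~2, 1~3, 2~1, 2~2, 2~3, 3~4, 4~4
6 of the induced correspondences are critical overlaps of r1 and r2.
overlap: 1~1, 2~2, 3~4
overlap: 1~1, 2~3, 3~4
overlap: 1~1, 3~4
overlap: 1~2, 2~1, 4~4
overlap: 1~3, 2~1, 4~4
overlap: 2~1, 4~4
count: 6


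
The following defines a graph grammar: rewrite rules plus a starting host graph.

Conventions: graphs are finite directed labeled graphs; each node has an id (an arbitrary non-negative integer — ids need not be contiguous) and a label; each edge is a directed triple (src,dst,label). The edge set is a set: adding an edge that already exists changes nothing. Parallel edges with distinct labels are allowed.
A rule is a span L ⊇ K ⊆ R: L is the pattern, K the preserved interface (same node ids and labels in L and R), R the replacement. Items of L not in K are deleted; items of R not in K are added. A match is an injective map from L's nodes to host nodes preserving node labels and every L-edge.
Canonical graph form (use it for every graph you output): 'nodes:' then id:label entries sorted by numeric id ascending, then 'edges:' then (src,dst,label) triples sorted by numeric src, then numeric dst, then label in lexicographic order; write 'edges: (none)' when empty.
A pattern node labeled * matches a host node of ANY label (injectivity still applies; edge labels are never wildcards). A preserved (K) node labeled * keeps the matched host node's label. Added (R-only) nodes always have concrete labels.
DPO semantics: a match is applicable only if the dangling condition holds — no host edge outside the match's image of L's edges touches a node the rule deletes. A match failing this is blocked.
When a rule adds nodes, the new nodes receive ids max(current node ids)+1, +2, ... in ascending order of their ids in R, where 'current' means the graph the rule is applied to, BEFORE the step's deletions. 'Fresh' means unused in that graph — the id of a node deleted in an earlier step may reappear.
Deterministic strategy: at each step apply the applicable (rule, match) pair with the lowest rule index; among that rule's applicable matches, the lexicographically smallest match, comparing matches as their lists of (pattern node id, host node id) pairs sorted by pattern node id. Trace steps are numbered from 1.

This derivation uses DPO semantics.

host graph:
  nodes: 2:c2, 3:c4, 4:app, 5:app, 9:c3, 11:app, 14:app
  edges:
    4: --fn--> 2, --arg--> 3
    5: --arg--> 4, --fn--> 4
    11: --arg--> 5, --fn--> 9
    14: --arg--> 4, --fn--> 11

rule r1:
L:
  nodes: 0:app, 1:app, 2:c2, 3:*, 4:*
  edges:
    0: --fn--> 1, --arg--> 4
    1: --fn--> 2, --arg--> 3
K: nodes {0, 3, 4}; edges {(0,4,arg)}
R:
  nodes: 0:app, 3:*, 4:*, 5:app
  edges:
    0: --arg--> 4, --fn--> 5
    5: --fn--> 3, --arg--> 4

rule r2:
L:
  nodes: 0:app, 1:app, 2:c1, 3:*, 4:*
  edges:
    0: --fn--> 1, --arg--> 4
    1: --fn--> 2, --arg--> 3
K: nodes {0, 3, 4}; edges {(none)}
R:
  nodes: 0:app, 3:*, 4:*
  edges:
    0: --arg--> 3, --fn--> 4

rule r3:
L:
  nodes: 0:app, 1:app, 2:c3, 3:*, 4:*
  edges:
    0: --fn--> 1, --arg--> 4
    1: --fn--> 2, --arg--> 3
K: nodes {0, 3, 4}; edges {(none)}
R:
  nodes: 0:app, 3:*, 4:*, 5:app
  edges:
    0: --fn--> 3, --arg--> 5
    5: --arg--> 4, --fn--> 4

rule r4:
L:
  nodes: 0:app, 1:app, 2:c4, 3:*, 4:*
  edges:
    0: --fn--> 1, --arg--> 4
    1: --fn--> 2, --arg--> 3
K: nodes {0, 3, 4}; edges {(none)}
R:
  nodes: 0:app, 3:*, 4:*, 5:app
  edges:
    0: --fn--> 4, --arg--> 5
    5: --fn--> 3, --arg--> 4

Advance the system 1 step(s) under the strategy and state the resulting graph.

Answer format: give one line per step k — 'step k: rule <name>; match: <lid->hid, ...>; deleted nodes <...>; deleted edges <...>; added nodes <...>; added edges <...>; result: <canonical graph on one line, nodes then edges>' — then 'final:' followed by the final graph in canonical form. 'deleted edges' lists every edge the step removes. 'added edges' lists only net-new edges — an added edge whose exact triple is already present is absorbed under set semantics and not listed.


step 1: rule r3; match: 0->14, 1->11, 2->9, 3->5, 4->4; deleted nodes 9, 11; deleted edges (11,5,arg); (11,9,fn); (14,4,arg); (14,11,fn); added nodes 15; added edges (14,5,fn); (14,15,arg); (15,4,arg); (15,4,fn); result: nodes: 2:c2, 3:c4, 4:app, 5:app, 14:app, 15:app edges: (4,2,fn); (4,3,arg); (5,4,arg); (5,4,fn); (14,5,fn); (14,15,arg); (15,4,arg); (15,4,fn)
final:
nodes: 2:c2, 3:c4, 4:app, 5:app, 14:app, 15:app
edges: (4,2,fn); (4,3,arg); (5,4,arg); (5,4,fn); (14,5,fn); (14,15,arg); (15,4,arg); (15,4,fn)


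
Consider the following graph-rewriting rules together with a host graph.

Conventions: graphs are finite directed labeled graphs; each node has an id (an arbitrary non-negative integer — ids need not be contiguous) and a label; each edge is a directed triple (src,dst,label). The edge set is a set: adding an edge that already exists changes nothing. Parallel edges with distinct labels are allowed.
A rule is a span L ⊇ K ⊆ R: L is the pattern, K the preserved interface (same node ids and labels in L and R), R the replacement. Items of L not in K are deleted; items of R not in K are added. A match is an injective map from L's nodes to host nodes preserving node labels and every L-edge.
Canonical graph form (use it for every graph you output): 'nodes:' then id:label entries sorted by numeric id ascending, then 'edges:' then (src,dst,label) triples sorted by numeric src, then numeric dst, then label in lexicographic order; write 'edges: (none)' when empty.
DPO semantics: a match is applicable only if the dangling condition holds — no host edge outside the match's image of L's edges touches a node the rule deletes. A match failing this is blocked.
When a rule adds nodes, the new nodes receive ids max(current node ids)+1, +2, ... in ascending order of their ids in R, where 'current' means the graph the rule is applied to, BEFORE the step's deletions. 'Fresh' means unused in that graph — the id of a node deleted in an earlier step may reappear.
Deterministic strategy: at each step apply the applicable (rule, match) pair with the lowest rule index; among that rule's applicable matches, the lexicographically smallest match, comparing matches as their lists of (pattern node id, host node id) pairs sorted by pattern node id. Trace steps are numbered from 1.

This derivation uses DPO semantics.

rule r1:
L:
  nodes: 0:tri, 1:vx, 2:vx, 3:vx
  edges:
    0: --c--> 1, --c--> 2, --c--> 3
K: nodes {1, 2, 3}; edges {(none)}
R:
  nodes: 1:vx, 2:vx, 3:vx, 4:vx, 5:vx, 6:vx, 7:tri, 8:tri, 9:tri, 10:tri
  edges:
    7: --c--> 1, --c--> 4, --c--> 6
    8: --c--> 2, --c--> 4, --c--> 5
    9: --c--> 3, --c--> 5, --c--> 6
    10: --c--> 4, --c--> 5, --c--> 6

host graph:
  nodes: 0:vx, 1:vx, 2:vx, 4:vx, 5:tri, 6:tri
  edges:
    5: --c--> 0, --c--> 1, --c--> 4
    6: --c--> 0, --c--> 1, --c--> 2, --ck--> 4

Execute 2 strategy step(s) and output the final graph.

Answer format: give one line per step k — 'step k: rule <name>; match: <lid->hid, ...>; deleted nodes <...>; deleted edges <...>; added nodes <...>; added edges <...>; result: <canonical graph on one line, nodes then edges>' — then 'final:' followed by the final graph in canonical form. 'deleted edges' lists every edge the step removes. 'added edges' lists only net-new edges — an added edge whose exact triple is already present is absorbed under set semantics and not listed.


step 1: rule r1; match: 0->5, 1->0, 2->1, 3->4; deleted nodes 5; deleted edges (5,0,c); (5,1,c); (5,4,c); added nodes 7, 8, 9, 10, 11, 12, 13; added edges (10,0,c); (10,7,c); (10,9,c); (11,1,c); (11,7,c); (11,8,c); (12,4,c); (12,8,c); (12,9,c); (13,7,c); (13,8,c); (13,9,c); result: nodes: 0:vx, 1:vx, 2:vx, 4:vx, 6:tri, 7:vx, 8:vx, 9:vx, 10:tri, 11:tri, 12:tri, 13:tri edges: (6,0,c); (6,1,c); (6,2,c); (6,4,ck); (10,0,c); (10,7,c); (10,9,c); (11,1,c); (11,7,c); (11,8,c); (12,4,c); (12,8,c); (12,9,c); (13,7,c); (13,8,c); (13,9,c)
step 2: rule r1; match: 0->10, 1->0, 2->7, 3->9; deleted nodes 10; deleted edges (10,0,c); (10,7,c); (10,9,c); added nodes 14, 15, 16, 17, 18, 19, 20; added edges (17,0,c); (17,14,c); (17,16,c); (18,7,c); (18,14,c); (18,15,c); (19,9,c); (19,15,c); (19,16,c); (20,14,c); (20,15,c); (20,16,c); result: nodes: 0:vx, 1:vx, 2:vx, 4:vx, 6:tri, 7:vx, 8:vx, 9:vx, 11:tri, 12:tri, 13:tri, 14:vx, 15:vx, 16:vx, 17:tri, 18:tri, 19:tri, 20:tri edges: (6,0,c); (6,1,c); (6,2,c); (6,4,ck); (11,1,c); (11,7,c); (11,8,c); (12,4,c); (12,8,c); (12,9,c); (13,7,c); (13,8,c); (13,9,c); (17,0,c); (17,14,c); (17,16,c); (18,7,c); (18,14,c); (18,15,c); (19,9,c); (19,15,c); (19,16,c); (20,14,c); (20,15,c); (20,16,c)
final:
nodes: 0:vx, 1:vx, 2:vx, 4:vx, 6:tri, 7:vx, 8:vx, 9:vx, 11:tri, 12:tri, 13:tri, 14:vx, 15:vx, 16:vx, 17:tri, 18:tri, 19:tri, 20:tri
edges: (6,0,c); (6,1,c); (6,2,c); (6,4,ck); (11,1,c); (11,7,c); (11,8,c); (12,4,c); (12,8,c); (12,9,c); (13,7,c); (13,8,c); (13,9,c); (17,0,c); (17,14,c); (17,16,c); (18,7,c); (18,14,c); (18,15,c); (19,9,c); (19,15,c); (19,16,c); (20,14,c); (20,15,c); (20,16,c)


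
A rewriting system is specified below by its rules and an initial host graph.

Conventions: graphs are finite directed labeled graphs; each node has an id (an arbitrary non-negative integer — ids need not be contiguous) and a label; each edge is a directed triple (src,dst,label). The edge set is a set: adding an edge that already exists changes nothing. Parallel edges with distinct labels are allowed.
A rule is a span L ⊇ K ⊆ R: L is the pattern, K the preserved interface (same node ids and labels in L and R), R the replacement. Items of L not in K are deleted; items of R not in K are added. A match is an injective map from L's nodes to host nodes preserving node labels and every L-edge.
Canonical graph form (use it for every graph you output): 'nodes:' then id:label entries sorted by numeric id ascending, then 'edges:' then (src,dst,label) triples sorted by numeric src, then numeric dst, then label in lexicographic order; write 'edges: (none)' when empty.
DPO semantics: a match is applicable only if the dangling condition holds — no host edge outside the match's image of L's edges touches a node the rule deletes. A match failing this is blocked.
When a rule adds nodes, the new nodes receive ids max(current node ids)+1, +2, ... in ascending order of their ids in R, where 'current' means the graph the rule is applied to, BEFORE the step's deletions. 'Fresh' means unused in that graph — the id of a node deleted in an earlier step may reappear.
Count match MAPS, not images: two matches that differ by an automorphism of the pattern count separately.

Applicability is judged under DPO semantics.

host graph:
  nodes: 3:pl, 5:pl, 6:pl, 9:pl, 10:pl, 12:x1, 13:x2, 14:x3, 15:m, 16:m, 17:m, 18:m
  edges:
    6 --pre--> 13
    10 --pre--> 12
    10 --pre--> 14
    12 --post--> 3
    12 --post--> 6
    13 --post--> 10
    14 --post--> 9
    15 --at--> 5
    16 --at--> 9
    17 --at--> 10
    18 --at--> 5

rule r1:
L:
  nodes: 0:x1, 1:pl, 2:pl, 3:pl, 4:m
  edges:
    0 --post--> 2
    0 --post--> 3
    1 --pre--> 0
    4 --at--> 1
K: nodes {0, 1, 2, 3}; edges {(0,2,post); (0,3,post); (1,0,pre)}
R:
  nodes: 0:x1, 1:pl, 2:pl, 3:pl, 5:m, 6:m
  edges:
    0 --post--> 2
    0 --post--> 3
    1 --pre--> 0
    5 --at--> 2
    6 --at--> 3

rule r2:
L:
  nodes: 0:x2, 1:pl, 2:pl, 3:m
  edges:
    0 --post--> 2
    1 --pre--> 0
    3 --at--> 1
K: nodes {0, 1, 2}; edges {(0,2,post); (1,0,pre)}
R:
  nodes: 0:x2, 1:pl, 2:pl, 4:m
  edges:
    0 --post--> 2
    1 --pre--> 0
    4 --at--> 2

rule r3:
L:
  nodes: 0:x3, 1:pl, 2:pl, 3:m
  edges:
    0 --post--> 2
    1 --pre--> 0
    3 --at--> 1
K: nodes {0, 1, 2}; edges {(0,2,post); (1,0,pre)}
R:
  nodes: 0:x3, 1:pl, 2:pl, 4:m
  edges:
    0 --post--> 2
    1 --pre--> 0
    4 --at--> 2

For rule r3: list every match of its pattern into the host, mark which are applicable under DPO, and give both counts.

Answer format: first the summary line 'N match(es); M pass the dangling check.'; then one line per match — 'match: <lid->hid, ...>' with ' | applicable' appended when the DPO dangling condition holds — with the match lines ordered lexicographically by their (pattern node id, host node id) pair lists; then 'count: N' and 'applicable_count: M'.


1 match(es); 1 pass the dangling check.
match: 0->14, 1->10, 2->9, 3->17 | applicable
count: 1
applicable_count: 1


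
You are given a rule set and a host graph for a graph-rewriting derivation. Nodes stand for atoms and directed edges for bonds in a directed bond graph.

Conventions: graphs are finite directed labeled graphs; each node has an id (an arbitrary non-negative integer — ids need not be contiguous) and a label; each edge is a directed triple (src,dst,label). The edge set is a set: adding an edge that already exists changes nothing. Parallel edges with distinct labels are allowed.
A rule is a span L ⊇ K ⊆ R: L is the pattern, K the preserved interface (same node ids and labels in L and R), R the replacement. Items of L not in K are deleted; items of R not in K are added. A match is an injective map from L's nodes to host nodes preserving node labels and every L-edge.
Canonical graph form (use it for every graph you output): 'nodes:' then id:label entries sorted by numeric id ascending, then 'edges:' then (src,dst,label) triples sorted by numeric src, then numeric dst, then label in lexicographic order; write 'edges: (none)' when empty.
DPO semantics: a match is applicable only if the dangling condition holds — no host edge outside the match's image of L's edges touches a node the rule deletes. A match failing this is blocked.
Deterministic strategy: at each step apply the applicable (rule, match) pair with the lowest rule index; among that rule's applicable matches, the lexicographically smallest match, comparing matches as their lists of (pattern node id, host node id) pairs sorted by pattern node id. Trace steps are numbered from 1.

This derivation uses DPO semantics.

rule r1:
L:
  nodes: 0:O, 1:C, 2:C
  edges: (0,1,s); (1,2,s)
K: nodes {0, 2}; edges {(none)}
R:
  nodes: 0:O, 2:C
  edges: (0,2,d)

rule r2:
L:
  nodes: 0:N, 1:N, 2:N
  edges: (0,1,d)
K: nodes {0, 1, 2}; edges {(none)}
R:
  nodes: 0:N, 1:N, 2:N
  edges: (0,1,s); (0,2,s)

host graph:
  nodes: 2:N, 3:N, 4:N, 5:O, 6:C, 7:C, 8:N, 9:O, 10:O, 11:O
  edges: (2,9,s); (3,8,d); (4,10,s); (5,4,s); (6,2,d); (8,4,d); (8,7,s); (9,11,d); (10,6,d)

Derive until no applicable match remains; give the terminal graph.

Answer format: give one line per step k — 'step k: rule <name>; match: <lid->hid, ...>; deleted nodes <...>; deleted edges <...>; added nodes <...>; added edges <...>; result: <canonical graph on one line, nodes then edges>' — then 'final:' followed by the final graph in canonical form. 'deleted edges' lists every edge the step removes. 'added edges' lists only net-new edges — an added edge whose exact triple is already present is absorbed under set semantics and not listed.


step 1: rule r2; match: 0->3, 1->8, 2->2; deleted nodes (none); deleted edges (3,8,d); added nodes (none); added edges (3,2,s); (3,8,s); result: nodes: 2:N, 3:N, 4:N, 5:O, 6:C, 7:C, 8:N, 9:O, 10:O, 11:O edges: (2,9,s); (3,2,s); (3,8,s); (4,10,s); (5,4,s); (6,2,d); (8,4,d); (8,7,s); (9,11,d); (10,6,d)
step 2: rule r2; match: 0->8, 1->4, 2->2; deleted nodes (none); deleted edges (8,4,d); added nodes (none); added edges (8,2,s); (8,4,s); result: nodes: 2:N, 3:N, 4:N, 5:O, 6:C, 7:C, 8:N, 9:O, 10:O, 11:O edges: (2,9,s); (3,2,s); (3,8,s); (4,10,s); (5,4,s); (6,2,d); (8,2,s); (8,4,s); (8,7,s); (9,11,d); (10,6,d)
final:
nodes: 2:N, 3:N, 4:N, 5:O, 6:C, 7:C, 8:N, 9:O, 10:O, 11:O
edges: (2,9,s); (3,2,s); (3,8,s); (4,10,s); (5,4,s); (6,2,d); (8,2,s); (8,4,s); (8,7,s); (9,11,d); (10,6,d)


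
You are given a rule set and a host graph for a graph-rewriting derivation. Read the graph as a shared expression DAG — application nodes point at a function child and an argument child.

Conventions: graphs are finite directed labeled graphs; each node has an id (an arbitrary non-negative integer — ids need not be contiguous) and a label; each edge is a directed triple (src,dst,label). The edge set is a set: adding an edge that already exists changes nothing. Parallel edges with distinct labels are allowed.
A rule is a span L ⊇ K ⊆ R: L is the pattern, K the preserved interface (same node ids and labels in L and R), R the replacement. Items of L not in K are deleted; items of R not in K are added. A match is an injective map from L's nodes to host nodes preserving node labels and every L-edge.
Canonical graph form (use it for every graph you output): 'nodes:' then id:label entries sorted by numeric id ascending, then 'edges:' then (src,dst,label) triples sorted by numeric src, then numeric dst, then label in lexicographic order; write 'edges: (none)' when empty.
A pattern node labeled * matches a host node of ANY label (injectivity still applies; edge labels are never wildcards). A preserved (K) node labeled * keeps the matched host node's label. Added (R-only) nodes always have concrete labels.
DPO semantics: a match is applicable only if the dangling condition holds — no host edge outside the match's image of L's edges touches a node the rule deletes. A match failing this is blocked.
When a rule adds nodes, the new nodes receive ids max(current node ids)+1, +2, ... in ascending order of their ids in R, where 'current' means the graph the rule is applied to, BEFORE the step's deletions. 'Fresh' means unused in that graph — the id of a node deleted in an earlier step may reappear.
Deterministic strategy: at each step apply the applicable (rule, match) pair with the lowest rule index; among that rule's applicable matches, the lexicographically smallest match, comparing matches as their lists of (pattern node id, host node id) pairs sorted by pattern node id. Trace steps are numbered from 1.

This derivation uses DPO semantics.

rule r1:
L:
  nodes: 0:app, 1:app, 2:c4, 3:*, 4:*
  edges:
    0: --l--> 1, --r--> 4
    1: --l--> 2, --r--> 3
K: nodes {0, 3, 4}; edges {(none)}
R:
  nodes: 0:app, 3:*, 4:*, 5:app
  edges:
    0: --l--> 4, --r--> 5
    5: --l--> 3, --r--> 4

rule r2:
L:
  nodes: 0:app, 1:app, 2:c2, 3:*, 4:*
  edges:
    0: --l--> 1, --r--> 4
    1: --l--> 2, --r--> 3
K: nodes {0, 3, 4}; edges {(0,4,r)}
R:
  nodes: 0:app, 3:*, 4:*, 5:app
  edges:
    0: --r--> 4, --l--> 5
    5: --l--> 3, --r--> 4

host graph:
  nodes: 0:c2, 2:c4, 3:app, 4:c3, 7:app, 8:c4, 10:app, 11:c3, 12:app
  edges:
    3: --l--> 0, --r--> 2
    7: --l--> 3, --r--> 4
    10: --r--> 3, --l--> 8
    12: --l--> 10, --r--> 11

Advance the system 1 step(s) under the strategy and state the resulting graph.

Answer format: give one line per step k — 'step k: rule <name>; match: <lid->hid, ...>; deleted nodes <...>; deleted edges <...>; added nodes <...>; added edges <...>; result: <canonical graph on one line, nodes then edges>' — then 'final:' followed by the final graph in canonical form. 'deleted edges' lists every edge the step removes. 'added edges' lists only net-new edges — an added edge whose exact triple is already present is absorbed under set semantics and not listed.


step 1: rule r1; match: 0->12, 1->10, 2->8, 3->3, 4->11; deleted nodes 8, 10; deleted edges (10,3,r); (10,8,l); (12,10,l); (12,11,r); added nodes 13; added edges (12,11,l); (12,13,r); (13,3,l); (13,11,r); result: nodes: 0:c2, 2:c4, 3:app, 4:c3, 7:app, 11:c3, 12:app, 13:app edges: (3,0,l); (3,2,r); (7,3,l); (7,4,r); (12,11,l); (12,13,r); (13,3,l); (13,11,r)
final:
nodes: 0:c2, 2:c4, 3:app, 4:c3, 7:app, 11:c3, 12:app, 13:app
edges: (3,0,l); (3,2,r); (7,3,l); (7,4,r); (12,11,l); (12,13,r); (13,3,l); (13,11,r)


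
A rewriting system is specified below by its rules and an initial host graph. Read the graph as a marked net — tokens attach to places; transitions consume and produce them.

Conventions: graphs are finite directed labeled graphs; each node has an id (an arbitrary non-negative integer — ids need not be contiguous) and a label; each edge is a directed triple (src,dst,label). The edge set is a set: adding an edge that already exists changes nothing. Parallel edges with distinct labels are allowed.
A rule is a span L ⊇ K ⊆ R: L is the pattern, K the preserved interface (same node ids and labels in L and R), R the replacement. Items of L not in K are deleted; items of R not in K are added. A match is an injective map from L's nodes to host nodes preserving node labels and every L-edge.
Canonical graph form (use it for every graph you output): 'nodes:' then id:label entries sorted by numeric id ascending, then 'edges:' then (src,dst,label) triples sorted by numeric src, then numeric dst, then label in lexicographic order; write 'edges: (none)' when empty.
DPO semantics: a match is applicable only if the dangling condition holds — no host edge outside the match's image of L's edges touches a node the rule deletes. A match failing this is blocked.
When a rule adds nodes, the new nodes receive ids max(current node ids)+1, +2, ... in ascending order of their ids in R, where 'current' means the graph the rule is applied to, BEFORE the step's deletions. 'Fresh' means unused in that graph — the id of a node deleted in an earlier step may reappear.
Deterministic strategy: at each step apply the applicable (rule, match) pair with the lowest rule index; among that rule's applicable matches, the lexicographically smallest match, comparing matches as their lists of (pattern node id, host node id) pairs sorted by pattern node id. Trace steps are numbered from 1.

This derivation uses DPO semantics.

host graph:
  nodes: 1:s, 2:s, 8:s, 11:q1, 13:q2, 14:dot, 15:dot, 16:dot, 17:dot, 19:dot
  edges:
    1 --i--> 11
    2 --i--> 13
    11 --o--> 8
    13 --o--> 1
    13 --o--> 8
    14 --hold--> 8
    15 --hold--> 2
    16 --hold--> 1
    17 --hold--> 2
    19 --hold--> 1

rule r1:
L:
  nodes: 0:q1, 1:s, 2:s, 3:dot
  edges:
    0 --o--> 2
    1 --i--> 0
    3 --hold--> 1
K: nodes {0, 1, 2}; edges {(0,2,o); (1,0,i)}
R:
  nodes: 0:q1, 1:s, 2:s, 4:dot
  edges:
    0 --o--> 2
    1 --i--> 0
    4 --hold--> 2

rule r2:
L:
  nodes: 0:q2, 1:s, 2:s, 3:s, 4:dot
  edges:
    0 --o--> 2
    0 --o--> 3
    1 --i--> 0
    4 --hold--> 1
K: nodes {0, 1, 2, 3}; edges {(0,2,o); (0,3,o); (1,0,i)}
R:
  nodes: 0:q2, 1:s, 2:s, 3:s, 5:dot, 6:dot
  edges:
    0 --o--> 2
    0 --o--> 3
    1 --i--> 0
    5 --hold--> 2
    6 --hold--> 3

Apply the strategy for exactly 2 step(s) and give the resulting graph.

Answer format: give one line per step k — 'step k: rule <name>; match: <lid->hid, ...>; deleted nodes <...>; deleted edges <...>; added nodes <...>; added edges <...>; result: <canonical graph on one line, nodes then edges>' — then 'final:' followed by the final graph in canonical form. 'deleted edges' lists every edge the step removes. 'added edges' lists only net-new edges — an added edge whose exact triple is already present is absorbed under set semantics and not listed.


step 1: rule r1; match: 0->11, 1->1, 2->8, 3->16; deleted nodes 16; deleted edges (16,1,hold); added nodes 20; added edges (20,8,hold); result: nodes: 1:s, 2:s, 8:s, 11:q1, 13:q2, 14:dot, 15:dot, 17:dot, 19:dot, 20:dot edges: (1,11,i); (2,13,i); (11,8,o); (13,1,o); (13,8,o); (14,8,hold); (15,2,hold); (17,2,hold); (19,1,hold); (20,8,hold)
step 2: rule r1; match: 0->11, 1->1, 2->8, 3->19; deleted nodes 19; deleted edges (19,1,hold); added nodes 21; added edges (21,8,hold); result: nodes: 1:s, 2:s, 8:s, 11:q1, 13:q2, 14:dot, 15:dot, 17:dot, 20:dot, 21:dot edges: (1,11,i); (2,13,i); (11,8,o); (13,1,o); (13,8,o); (14,8,hold); (15,2,hold); (17,2,hold); (20,8,hold); (21,8,hold)
final:
nodes: 1:s, 2:s, 8:s, 11:q1, 13:q2, 14:dot, 15:dot, 17:dot, 20:dot, 21:dot
edges: (1,11,i); (2,13,i); (11,8,o); (13,1,o); (13,8,o); (14,8,hold); (15,2,hold); (17,2,hold); (20,8,hold); (21,8,hold)
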